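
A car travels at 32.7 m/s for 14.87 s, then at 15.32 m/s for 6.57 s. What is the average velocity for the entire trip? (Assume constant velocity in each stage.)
d₁ = v₁t₁ = 32.7 × 14.87 = 486.249 m
d₂ = v₂t₂ = 15.32 × 6.57 = 100.652 m
d_total = 586.9 m, t_total = 21.44 s
v_avg = d_total/t_total = 586.9/21.44 = 27.37 m/s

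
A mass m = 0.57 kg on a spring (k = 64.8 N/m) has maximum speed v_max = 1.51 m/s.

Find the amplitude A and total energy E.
½mv²_max = ½kA² → A = v_max√(m/k) = 1.51×√(0.57/64.8) = 0.1416 m = 14.16 cm
E = ½mv²_max = ½×0.57×1.51² = 0.6498 J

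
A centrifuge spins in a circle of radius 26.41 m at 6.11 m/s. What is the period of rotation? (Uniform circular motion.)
T = 2πr/v = 2π×26.41/6.11 = 27.16 s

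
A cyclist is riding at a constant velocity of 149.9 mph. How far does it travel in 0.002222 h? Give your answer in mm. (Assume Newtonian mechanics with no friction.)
d = vt (with unit conversion) = 536000.0 mm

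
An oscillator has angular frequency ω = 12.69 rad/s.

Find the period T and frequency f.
T = 2π/ω = 2π/12.69 = 0.4951 s; f = ω/2π = 2.02 Hz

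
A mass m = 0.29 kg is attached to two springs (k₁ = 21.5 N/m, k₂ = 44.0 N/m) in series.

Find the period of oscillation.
k_eq = k₁k₂/(k₁+k₂) = 14.44 N/m
T = 2π√(m/k_eq) = 2π√(0.29/14.44) = 0.8903 s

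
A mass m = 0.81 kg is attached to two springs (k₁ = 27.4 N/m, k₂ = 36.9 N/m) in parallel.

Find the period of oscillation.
k_eq = k₁+k₂ = 64.3 N/m
T = 2π√(m/k_eq) = 2π√(0.81/64.3) = 0.7052 s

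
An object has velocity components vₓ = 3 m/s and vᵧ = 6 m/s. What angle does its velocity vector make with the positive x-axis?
θ = arctan(vᵧ/vₓ) = arctan(6/3) = 63.43°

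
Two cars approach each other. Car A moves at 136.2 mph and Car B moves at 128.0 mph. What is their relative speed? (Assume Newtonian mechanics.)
v_rel = v_A + v_B = 136.2 + 128.0 = 264.2 mph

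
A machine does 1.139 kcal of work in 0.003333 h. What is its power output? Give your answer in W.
P = W/t = 4766 J / 12 s = 397.2 W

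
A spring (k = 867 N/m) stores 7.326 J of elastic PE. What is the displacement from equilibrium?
PE = ½kx² → x = √(2PE/k) = √(2×7.326/867) = 0.13 m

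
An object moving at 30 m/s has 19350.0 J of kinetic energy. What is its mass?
KE = ½mv² → m = 2KE/v² = 2×19350.0/30² = 43.0 kg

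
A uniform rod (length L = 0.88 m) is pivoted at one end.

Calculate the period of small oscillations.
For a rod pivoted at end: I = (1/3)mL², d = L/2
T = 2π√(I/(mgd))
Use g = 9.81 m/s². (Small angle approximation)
I/m = (1/3)L² = 0.2581 m²; d = L/2 = 0.44 m
T = 2π√(I/(mgd)) = 2π√(0.2581/(9.81×0.44)) = 1.537 s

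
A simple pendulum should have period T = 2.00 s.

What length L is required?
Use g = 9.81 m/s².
T = 2π√(L/g) → L = g(T/2π)² = 9.81×(2.0/2π)² = 0.994 m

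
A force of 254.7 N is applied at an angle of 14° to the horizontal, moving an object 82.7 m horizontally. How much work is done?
W = Fd cosθ = 254.7×82.7×cos(14°) = 20438.0 J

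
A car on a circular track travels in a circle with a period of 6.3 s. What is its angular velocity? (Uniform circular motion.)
ω = 2π/T = 2π/6.3 = 0.9973 rad/s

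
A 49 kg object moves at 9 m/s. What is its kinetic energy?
KE = ½mv² = ½×49×9² = 1984.5 J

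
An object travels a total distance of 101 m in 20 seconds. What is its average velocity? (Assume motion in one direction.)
v_avg = Δd / Δt = 101 / 20 = 5.05 m/s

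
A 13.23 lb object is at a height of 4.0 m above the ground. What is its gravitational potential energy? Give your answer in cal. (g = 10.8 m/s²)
PE = mgh = 6.001 kg × 10.8 m/s² × 4 m = 259.2 J = 61.96 cal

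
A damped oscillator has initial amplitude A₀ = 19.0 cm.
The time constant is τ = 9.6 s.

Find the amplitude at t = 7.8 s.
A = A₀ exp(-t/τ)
A = A₀ exp(−t/τ) = 19.0×exp(−7.8/9.6) = 8.431 cm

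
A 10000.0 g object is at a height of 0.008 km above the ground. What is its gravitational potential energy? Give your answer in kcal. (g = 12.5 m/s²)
PE = mgh = 10 kg × 12.5 m/s² × 8 m = 1000 J = 0.239 kcal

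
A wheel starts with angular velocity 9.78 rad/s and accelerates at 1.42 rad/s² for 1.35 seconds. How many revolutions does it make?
θ = ω₀t + ½αt² = 9.78×1.35 + ½×1.42×1.35² = 14.5 rad
Revolutions = θ/(2π) = 14.5/(2π) = 2.31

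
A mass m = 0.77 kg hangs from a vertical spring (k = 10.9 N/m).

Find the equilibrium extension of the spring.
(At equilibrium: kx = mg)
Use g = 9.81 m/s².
x_eq = mg/k = 0.77×9.81/10.9 = 0.693 m = 69.3 cm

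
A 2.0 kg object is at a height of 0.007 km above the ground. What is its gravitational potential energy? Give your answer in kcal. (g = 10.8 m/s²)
PE = mgh = 2 kg × 10.8 m/s² × 7 m = 151.2 J = 0.03614 kcal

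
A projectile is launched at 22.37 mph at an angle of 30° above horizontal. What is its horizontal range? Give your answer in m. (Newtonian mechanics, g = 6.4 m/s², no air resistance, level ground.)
R = v₀² sin(2θ) / g (with unit conversion) = 13.53 m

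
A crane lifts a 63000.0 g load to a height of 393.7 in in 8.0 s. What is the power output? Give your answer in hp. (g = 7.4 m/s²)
W = mgh = 63×7.4×10 = 4662 J
P = W/t = 4662/8 = 582.7 W = 0.7815 hp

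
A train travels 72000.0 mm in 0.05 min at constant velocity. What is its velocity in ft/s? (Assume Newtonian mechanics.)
v = d/t (with unit conversion) = 78.74 ft/s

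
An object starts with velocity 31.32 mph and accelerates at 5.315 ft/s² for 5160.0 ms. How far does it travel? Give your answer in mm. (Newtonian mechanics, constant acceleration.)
d = v₀t + ½at² (with unit conversion) = 93810.0 mm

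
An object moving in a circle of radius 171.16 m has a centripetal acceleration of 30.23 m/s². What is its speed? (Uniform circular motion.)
v = √(a_c × r) = √(30.23 × 171.16) = 71.93 m/s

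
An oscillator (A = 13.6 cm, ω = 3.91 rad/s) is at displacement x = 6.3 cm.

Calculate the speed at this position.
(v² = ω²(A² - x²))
v = ω√(A² − x²) = 3.91×√(0.136² − 0.063²) = 0.4713 m/s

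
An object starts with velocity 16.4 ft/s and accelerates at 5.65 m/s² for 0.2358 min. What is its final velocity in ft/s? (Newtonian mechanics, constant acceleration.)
v = v₀ + at (with unit conversion) = 278.7 ft/s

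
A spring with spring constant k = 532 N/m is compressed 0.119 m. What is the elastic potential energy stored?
PE = ½kx² = ½×532×0.119² = 3.767 J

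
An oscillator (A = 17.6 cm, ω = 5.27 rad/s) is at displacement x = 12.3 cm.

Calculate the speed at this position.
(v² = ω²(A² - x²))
v = ω√(A² − x²) = 5.27×√(0.176² − 0.123²) = 0.6634 m/s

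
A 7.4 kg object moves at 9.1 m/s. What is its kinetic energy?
KE = ½mv² = ½×7.4×9.1² = 306.397 J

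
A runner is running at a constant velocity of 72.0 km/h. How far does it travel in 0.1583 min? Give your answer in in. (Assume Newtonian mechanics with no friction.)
d = vt (with unit conversion) = 7479.0 in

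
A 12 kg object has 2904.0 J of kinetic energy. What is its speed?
KE = ½mv² → v = √(2KE/m) = √(2×2904.0/12) = 22.0 m/s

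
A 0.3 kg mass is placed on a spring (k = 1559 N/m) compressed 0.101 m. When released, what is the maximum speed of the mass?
½kx² = ½mv² → v = x√(k/m) = 0.101×√(1559/0.3) = 7.281 m/s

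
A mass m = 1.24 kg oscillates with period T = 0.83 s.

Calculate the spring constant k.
T = 2π√(m/k) → k = m(2π/T)² = 1.24×(2π/0.83)² = 71.06 N/m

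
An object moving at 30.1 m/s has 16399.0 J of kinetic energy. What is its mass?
KE = ½mv² → m = 2KE/v² = 2×16399.0/30.1² = 36.2 kg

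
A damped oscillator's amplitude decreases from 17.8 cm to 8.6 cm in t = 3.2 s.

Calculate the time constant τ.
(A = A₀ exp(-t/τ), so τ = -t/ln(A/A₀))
A/A₀ = 8.6/17.8 = 0.4831; ln(A/A₀) = -0.7274
τ = −t/ln(A/A₀) = −3.2/-0.7274 = 4.399 s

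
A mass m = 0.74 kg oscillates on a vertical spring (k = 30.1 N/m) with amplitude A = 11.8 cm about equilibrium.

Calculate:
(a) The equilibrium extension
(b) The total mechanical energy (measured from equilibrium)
x_eq = mg/k = 0.74×9.81/30.1 = 0.2412 m = 24.12 cm
E = ½kA² = ½×30.1×(0.118)² = 0.2096 J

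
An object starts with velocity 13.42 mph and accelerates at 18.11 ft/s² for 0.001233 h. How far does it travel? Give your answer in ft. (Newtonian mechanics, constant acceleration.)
d = v₀t + ½at² (with unit conversion) = 265.8 ft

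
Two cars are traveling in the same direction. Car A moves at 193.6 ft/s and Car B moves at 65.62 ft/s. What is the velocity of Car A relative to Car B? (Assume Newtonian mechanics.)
v_rel = v_A - v_B = 193.6 - 65.62 = 128.0 ft/s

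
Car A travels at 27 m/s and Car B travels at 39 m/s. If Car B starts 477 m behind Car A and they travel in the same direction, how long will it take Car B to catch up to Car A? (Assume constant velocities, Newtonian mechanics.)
Relative speed: v_rel = 39 - 27 = 12 m/s
Time to catch: t = d₀/v_rel = 477/12 = 39.75 s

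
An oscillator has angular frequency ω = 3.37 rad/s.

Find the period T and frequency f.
T = 2π/ω = 2π/3.37 = 1.864 s; f = ω/2π = 0.5364 Hz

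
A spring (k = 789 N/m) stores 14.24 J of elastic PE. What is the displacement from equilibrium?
PE = ½kx² → x = √(2PE/k) = √(2×14.24/789) = 0.19 m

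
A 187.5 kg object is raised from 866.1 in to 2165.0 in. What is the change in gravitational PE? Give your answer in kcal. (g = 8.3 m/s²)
ΔPE = mg(h₂ − h₁) = 187.5 kg × 8.3 m/s² × (54.99 − 22) m = 5.134e+04 J = 12.27 kcal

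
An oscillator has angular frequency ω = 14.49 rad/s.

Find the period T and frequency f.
T = 2π/ω = 2π/14.49 = 0.4336 s; f = ω/2π = 2.306 Hz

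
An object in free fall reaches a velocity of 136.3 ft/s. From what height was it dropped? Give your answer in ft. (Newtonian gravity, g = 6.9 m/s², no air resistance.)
h = v²/(2g) (with unit conversion) = 410.3 ft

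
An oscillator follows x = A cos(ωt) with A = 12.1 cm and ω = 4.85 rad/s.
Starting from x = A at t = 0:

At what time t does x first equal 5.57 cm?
cos(ωt) = x/A = 5.57/12.1 = 0.4603
ωt = arccos(0.4603) = 1.092 rad
t = 1.092/4.85 = 0.2252 s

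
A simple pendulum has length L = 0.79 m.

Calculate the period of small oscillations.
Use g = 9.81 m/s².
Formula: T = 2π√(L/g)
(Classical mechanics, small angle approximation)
T = 2π√(L/g) = 2π√(0.79/9.81) = 1.783 s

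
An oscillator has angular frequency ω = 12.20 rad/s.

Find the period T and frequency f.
T = 2π/ω = 2π/12.2 = 0.515 s; f = ω/2π = 1.942 Hz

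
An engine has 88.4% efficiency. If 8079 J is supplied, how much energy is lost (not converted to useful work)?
W_out = η × W_in = 0.884×8079 = 7141.8 J
W_lost = W_in − W_out = 8079 − 7141.8 = 937.16 J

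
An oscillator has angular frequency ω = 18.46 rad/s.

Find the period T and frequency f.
T = 2π/ω = 2π/18.46 = 0.3404 s; f = ω/2π = 2.938 Hz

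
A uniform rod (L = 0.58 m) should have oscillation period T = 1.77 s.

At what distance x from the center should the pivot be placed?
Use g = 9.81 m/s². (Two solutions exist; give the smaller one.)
T = 2π√((L²/12 + x²)/(gx)). Let c = T²g/(4π²) = 0.7785.
x² − cx + L²/12 = 0 → x = (c − √(c² − L²/3))/2 = 0.03785 m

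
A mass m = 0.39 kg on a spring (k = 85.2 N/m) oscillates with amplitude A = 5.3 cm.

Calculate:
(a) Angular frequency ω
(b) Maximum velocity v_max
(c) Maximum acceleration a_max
ω = √(k/m) = √(85.2/0.39) = 14.78 rad/s
v_max = ωA = 14.78×0.053 = 0.7834 m/s
a_max = ω²A = 14.78²×0.053 = 11.58 m/s²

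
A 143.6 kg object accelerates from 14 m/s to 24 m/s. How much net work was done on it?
W_net = ΔKE = ½m(v₂² − v₁²) = ½×143.6×(24² − 14²) = 27284.0 J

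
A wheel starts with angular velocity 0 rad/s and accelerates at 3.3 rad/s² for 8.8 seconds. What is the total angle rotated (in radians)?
θ = ω₀t + ½αt² = 0×8.8 + ½×3.3×8.8² = 127.78 rad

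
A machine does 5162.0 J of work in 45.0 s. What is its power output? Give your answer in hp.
P = W/t = 5162 J / 45 s = 114.7 W = 0.1538 hp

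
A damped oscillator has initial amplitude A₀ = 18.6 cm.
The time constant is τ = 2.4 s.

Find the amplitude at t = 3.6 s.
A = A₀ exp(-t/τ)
A = A₀ exp(−t/τ) = 18.6×exp(−3.6/2.4) = 4.15 cm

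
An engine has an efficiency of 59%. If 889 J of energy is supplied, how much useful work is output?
W_out = η × W_in = 0.59 × 889 = 524.51 J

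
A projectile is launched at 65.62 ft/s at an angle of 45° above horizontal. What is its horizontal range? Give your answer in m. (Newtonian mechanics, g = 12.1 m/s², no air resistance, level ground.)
R = v₀² sin(2θ) / g (with unit conversion) = 33.06 m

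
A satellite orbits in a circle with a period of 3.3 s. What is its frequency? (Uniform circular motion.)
f = 1/T = 1/3.3 = 0.303 Hz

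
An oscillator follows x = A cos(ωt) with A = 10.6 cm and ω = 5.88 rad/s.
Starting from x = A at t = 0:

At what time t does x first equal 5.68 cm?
cos(ωt) = x/A = 5.68/10.6 = 0.5358
ωt = arccos(0.5358) = 1.005 rad
t = 1.005/5.88 = 0.171 s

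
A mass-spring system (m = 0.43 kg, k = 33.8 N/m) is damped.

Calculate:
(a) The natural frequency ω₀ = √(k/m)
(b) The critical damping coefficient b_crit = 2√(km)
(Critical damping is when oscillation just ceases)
ω₀ = √(k/m) = √(33.8/0.43) = 8.866 rad/s
b_crit = 2√(km) = 2√(33.8×0.43) = 7.625 kg/s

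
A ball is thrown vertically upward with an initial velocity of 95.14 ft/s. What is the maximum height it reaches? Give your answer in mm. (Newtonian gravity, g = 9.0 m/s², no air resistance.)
h_max = v₀²/(2g) (with unit conversion) = 46720.0 mm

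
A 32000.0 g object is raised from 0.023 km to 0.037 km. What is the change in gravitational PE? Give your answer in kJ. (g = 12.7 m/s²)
ΔPE = mg(h₂ − h₁) = 32 kg × 12.7 m/s² × (37 − 23) m = 5690 J = 5.69 kJ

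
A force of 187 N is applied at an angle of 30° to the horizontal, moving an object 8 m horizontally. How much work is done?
W = Fd cosθ = 187×8×cos(30°) = 1295.6 J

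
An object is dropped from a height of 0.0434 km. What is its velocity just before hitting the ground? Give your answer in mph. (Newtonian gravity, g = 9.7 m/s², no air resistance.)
v = √(2gh) (with unit conversion) = 64.91 mph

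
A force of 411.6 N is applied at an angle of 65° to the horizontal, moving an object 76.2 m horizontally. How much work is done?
W = Fd cosθ = 411.6×76.2×cos(65°) = 13255.0 J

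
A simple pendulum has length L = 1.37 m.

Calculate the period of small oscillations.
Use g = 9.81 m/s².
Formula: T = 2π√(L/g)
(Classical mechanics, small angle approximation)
T = 2π√(L/g) = 2π√(1.37/9.81) = 2.348 s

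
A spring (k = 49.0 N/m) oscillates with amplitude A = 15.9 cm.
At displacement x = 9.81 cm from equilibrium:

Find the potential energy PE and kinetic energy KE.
E_total = ½kA² = ½×49.0×(0.159)² = 0.6194 J
PE = ½kx² = ½×49.0×(0.0981)² = 0.2358 J
KE = E_total − PE = 0.3836 J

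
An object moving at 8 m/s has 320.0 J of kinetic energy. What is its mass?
KE = ½mv² → m = 2KE/v² = 2×320.0/8² = 10.0 kg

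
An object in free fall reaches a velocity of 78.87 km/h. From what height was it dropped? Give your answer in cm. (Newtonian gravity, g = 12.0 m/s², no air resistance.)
h = v²/(2g) (with unit conversion) = 2000.0 cm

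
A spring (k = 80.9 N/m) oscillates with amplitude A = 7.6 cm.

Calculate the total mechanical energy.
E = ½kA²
E = ½kA² = ½×80.9×(0.076)² = 0.2336 J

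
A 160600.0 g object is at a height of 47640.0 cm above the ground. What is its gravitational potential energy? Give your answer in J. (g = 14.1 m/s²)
PE = mgh = 160.6 kg × 14.1 m/s² × 476.4 m = 1.079e+06 J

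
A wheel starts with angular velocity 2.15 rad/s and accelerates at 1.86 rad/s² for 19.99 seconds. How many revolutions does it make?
θ = ω₀t + ½αt² = 2.15×19.99 + ½×1.86×19.99² = 414.61 rad
Revolutions = θ/(2π) = 414.61/(2π) = 65.99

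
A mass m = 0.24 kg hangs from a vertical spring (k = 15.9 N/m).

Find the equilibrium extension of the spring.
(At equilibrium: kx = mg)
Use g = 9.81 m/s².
x_eq = mg/k = 0.24×9.81/15.9 = 0.1481 m = 14.81 cm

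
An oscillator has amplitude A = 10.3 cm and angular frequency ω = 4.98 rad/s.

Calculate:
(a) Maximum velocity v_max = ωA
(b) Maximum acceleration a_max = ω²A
v_max = ωA = 4.98×0.103 = 0.5129 m/s
a_max = ω²A = 4.98²×0.103 = 2.554 m/s²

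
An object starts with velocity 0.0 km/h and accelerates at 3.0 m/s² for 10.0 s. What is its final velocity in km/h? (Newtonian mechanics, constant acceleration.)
v = v₀ + at (with unit conversion) = 108.0 km/h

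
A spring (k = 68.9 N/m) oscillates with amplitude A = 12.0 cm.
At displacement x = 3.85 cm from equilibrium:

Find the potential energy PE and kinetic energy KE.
E_total = ½kA² = ½×68.9×(0.12)² = 0.4961 J
PE = ½kx² = ½×68.9×(0.0385)² = 0.05106 J
KE = E_total − PE = 0.445 J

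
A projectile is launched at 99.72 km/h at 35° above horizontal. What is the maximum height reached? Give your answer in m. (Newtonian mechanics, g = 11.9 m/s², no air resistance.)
H = v₀²sin²(θ)/(2g) (with unit conversion) = 10.61 m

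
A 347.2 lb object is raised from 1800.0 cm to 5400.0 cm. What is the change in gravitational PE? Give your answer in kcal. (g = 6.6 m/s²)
ΔPE = mg(h₂ − h₁) = 157.5 kg × 6.6 m/s² × (54 − 18) m = 3.742e+04 J = 8.943 kcal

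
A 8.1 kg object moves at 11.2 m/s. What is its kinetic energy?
KE = ½mv² = ½×8.1×11.2² = 508.032 J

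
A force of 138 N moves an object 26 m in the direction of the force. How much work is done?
W = Fd = 138×26 = 3588.0 J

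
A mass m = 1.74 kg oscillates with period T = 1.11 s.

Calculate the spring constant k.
T = 2π√(m/k) → k = m(2π/T)² = 1.74×(2π/1.11)² = 55.75 N/m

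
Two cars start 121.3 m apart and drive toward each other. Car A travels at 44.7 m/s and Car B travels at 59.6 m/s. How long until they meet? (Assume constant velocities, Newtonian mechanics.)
Combined speed: v_combined = 44.7 + 59.6 = 104.3 m/s
Time to meet: t = d/104.3 = 121.3/104.3 = 1.16 s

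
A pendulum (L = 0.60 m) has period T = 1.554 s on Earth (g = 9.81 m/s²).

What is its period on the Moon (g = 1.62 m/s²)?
T = 2π√(L/g), so T_moon/T_earth = √(g_earth/g_moon)
T_moon = 2π√(0.6/1.62) = 3.824 s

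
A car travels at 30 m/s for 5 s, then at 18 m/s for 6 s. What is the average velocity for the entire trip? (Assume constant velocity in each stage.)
d₁ = v₁t₁ = 30 × 5 = 150 m
d₂ = v₂t₂ = 18 × 6 = 108 m
d_total = 258 m, t_total = 11 s
v_avg = d_total/t_total = 258/11 = 23.45 m/s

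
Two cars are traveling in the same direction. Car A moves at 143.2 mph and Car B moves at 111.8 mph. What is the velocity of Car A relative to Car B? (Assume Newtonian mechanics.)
v_rel = v_A - v_B = 143.2 - 111.8 = 31.4 mph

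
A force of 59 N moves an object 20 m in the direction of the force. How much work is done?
W = Fd = 59×20 = 1180.0 J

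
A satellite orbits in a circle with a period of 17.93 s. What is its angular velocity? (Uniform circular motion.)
ω = 2π/T = 2π/17.93 = 0.3504 rad/s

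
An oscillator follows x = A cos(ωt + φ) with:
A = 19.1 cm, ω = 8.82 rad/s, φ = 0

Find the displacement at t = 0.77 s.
x = A cos(ωt + φ) = 19.1×cos(8.82×0.77 + 0) = 16.69 cm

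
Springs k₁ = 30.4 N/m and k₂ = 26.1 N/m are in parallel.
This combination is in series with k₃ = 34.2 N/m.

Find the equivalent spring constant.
k₁₂ = k₁ + k₂ = 56.5 N/m (parallel)
1/k_eq = 1/k₁₂ + 1/k₃ → k_eq = 21.3 N/m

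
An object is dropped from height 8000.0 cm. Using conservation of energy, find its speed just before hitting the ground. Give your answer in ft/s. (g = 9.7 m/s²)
mgh = ½mv² → v = √(2gh) = √(2×9.7×80) = 39.4 m/s = 129.3 ft/s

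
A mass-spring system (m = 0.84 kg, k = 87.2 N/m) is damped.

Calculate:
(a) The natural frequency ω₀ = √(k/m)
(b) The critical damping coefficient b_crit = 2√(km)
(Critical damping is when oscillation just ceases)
ω₀ = √(k/m) = √(87.2/0.84) = 10.19 rad/s
b_crit = 2√(km) = 2√(87.2×0.84) = 17.12 kg/s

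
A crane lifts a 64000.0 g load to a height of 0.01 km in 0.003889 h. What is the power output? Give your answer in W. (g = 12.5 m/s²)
W = mgh = 64×12.5×10 = 8000 J
P = W/t = 8000/14 = 571.4 W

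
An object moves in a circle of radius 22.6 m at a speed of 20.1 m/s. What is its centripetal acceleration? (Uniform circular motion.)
a_c = v²/r = 20.1²/22.6 = 404.01/22.6 = 17.88 m/s²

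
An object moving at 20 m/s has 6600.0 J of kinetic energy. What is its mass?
KE = ½mv² → m = 2KE/v² = 2×6600.0/20² = 33.0 kg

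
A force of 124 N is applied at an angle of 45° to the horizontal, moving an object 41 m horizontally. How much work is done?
W = Fd cosθ = 124×41×cos(45°) = 3594.9 J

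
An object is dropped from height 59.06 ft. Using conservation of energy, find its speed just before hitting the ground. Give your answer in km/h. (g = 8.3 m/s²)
mgh = ½mv² → v = √(2gh) = √(2×8.3×18) = 17.29 m/s = 62.23 km/h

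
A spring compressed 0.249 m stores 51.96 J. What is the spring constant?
PE = ½kx² → k = 2PE/x² = 2×51.96/0.249² = 1676.0 N/m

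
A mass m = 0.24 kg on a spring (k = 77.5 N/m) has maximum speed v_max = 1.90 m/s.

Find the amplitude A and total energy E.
½mv²_max = ½kA² → A = v_max√(m/k) = 1.9×√(0.24/77.5) = 0.1057 m = 10.57 cm
E = ½mv²_max = ½×0.24×1.9² = 0.4332 J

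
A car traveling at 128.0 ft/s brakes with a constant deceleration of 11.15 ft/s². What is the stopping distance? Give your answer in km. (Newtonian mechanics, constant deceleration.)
d = v₀² / (2a) (with unit conversion) = 0.2239 km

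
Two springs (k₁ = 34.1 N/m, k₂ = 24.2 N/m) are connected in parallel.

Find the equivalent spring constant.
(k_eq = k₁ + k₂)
k_eq = k₁ + k₂ = 34.1 + 24.2 = 58.3 N/m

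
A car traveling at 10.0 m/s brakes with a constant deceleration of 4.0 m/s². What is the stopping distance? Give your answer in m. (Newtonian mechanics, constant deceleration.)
d = v₀² / (2a) = 12.5 m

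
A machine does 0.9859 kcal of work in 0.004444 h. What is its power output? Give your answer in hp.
P = W/t = 4125 J / 16 s = 257.8 W = 0.3458 hp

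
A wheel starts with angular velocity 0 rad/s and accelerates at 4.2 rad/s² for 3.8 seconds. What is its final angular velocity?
ω = ω₀ + αt = 0 + 4.2 × 3.8 = 15.96 rad/s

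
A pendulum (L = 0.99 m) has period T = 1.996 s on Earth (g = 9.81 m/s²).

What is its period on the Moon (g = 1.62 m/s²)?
T = 2π√(L/g), so T_moon/T_earth = √(g_earth/g_moon)
T_moon = 2π√(0.99/1.62) = 4.912 s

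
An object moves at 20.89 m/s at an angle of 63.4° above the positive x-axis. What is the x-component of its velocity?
vₓ = v cos(θ) = 20.89 × cos(63.4°) = 9.35 m/s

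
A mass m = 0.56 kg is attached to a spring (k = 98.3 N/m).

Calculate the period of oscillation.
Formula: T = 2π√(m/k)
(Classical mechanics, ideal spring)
T = 2π√(m/k) = 2π√(0.56/98.3) = 0.4742 s; f = 1/T = 2.109 Hz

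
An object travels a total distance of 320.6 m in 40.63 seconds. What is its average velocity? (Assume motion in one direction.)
v_avg = Δd / Δt = 320.6 / 40.63 = 7.89 m/s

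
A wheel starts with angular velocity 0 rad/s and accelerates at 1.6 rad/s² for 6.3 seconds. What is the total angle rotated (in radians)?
θ = ω₀t + ½αt² = 0×6.3 + ½×1.6×6.3² = 31.75 rad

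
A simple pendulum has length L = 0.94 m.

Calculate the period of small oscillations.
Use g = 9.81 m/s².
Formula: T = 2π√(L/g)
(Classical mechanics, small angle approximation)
T = 2π√(L/g) = 2π√(0.94/9.81) = 1.945 s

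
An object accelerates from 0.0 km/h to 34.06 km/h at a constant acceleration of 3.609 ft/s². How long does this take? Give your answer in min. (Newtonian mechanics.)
t = (v - v₀)/a (with unit conversion) = 0.1433 min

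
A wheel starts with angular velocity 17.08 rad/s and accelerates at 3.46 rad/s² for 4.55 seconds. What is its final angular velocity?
ω = ω₀ + αt = 17.08 + 3.46 × 4.55 = 32.82 rad/s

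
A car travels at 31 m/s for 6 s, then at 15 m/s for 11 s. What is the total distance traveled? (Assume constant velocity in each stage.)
d₁ = v₁t₁ = 31 × 6 = 186 m
d₂ = v₂t₂ = 15 × 11 = 165 m
d_total = 186 + 165 = 351 m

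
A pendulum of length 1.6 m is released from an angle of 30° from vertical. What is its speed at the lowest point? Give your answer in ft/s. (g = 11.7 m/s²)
h = L(1 − cosθ) = 1.6×(1 − cos30°) = 0.2144 m
v = √(2gh) = √(2×11.7×0.2144) = 2.24 m/s = 7.348 ft/s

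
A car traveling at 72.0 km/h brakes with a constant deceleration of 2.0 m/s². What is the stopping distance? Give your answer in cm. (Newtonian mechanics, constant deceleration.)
d = v₀² / (2a) (with unit conversion) = 10000.0 cm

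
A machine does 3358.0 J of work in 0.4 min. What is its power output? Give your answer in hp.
P = W/t = 3358 J / 24 s = 139.9 W = 0.1876 hp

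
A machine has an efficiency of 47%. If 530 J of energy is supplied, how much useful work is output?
W_out = η × W_in = 0.47 × 530 = 249.1 J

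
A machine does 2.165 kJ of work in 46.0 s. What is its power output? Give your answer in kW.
P = W/t = 2165 J / 46 s = 47.07 W = 0.04707 kW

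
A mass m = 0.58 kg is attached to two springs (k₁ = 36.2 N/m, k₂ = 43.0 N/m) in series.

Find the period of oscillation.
k_eq = k₁k₂/(k₁+k₂) = 19.65 N/m
T = 2π√(m/k_eq) = 2π√(0.58/19.65) = 1.079 s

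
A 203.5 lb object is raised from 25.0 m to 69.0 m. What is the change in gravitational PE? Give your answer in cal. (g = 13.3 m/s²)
ΔPE = mg(h₂ − h₁) = 92.31 kg × 13.3 m/s² × (69 − 25) m = 5.402e+04 J = 12910.0 cal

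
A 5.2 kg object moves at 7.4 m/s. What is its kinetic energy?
KE = ½mv² = ½×5.2×7.4² = 142.376 J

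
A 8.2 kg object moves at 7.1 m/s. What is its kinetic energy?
KE = ½mv² = ½×8.2×7.1² = 206.681 J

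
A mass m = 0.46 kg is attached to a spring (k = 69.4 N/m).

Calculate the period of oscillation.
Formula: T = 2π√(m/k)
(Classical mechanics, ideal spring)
T = 2π√(m/k) = 2π√(0.46/69.4) = 0.5115 s; f = 1/T = 1.955 Hz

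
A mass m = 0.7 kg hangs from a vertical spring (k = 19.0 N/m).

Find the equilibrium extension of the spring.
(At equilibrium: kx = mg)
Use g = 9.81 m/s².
x_eq = mg/k = 0.7×9.81/19.0 = 0.3614 m = 36.14 cm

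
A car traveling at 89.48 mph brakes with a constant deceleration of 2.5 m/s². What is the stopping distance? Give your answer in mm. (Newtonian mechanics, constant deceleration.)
d = v₀² / (2a) (with unit conversion) = 320000.0 mm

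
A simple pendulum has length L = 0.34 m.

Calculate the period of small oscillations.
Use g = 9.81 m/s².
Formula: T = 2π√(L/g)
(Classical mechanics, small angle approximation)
T = 2π√(L/g) = 2π√(0.34/9.81) = 1.17 s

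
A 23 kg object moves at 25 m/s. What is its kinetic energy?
KE = ½mv² = ½×23×25² = 7187.5 J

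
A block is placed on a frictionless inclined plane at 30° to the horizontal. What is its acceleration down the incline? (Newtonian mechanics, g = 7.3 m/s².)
a = g sin(θ) = 7.3 × sin(30°) = 7.3 × 0.5 = 3.65 m/s²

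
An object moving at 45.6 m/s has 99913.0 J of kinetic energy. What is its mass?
KE = ½mv² → m = 2KE/v² = 2×99913.0/45.6² = 96.1 kg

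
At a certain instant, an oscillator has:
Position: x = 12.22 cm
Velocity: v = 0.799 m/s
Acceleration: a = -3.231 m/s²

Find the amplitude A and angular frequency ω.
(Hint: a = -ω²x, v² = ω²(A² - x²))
a = −ω²x → ω = √(|a|/x) = √(3.231/0.1222) = 5.142 rad/s
v² = ω²(A² − x²) → A = √(x² + v²/ω²) = √(0.1222² + 0.799²/5.142²) = 0.1977 m = 19.77 cm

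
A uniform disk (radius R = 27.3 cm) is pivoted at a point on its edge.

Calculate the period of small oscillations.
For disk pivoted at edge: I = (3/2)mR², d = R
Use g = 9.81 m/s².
I/m = (3/2)R² = 0.1118 m²; d = R = 0.273 m
T = 2π√((3/2)R²/(gR)) = 2π√(3R/(2g)) = 1.284 s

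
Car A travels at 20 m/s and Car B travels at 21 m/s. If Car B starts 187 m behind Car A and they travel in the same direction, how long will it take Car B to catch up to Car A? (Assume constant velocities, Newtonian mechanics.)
Relative speed: v_rel = 21 - 20 = 1 m/s
Time to catch: t = d₀/v_rel = 187/1 = 187.0 s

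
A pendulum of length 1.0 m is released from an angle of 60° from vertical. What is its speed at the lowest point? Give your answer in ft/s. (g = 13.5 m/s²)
h = L(1 − cosθ) = 1.0×(1 − cos60°) = 0.5 m
v = √(2gh) = √(2×13.5×0.5) = 3.674 m/s = 12.05 ft/s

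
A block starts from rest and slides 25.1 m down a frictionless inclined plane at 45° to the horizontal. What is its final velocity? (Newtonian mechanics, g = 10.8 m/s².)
a = g sin(θ) = 10.8 × sin(45°) = 7.64 m/s²
v = √(2ad) = √(2 × 7.64 × 25.1) = 19.58 m/s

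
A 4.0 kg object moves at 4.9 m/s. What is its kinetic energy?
KE = ½mv² = ½×4.0×4.9² = 48.02 J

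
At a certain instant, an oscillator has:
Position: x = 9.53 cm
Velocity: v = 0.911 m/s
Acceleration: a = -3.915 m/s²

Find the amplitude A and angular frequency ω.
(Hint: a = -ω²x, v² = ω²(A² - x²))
a = −ω²x → ω = √(|a|/x) = √(3.915/0.0953) = 6.409 rad/s
v² = ω²(A² − x²) → A = √(x² + v²/ω²) = √(0.0953² + 0.911²/6.409²) = 0.1711 m = 17.11 cm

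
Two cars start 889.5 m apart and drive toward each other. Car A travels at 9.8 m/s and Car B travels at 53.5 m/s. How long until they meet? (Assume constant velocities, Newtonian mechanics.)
Combined speed: v_combined = 9.8 + 53.5 = 63.3 m/s
Time to meet: t = d/63.3 = 889.5/63.3 = 14.05 s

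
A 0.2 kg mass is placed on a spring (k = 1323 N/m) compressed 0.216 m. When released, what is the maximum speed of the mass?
½kx² = ½mv² → v = x√(k/m) = 0.216×√(1323/0.2) = 17.57 m/s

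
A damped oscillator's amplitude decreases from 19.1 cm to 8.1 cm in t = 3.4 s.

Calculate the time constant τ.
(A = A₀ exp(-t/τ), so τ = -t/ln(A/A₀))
A/A₀ = 8.1/19.1 = 0.4241; ln(A/A₀) = -0.8578
τ = −t/ln(A/A₀) = −3.4/-0.8578 = 3.964 s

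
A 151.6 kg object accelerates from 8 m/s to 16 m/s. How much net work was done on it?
W_net = ΔKE = ½m(v₂² − v₁²) = ½×151.6×(16² − 8²) = 14553.6 J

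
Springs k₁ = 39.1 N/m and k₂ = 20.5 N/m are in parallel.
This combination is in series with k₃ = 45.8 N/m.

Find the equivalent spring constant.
k₁₂ = k₁ + k₂ = 59.6 N/m (parallel)
1/k_eq = 1/k₁₂ + 1/k₃ → k_eq = 25.9 N/m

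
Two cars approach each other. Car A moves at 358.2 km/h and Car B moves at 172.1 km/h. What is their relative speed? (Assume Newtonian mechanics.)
v_rel = v_A + v_B = 358.2 + 172.1 = 530.3 km/h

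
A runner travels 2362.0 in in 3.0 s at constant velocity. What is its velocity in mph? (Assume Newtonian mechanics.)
v = d/t (with unit conversion) = 44.73 mph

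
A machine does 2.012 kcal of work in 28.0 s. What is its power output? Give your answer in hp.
P = W/t = 8418 J / 28 s = 300.7 W = 0.4032 hp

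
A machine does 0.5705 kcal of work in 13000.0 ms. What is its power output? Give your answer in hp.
P = W/t = 2387 J / 13 s = 183.6 W = 0.2462 hp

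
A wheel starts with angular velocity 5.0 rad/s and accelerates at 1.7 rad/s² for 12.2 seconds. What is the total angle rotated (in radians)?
θ = ω₀t + ½αt² = 5.0×12.2 + ½×1.7×12.2² = 187.51 rad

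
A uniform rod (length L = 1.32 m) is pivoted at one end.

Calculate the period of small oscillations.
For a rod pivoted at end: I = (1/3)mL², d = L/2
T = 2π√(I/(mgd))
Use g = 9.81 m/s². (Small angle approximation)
I/m = (1/3)L² = 0.5808 m²; d = L/2 = 0.66 m
T = 2π√(I/(mgd)) = 2π√(0.5808/(9.81×0.66)) = 1.882 s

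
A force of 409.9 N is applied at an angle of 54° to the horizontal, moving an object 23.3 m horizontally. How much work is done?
W = Fd cosθ = 409.9×23.3×cos(54°) = 5613.7 J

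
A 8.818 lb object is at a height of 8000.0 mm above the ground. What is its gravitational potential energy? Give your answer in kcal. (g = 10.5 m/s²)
PE = mgh = 4 kg × 10.5 m/s² × 8 m = 336 J = 0.0803 kcal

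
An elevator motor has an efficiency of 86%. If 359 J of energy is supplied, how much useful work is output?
W_out = η × W_in = 0.86 × 359 = 308.74 J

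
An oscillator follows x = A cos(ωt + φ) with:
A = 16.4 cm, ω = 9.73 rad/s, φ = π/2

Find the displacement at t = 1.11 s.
x = A cos(ωt + φ) = 16.4×cos(9.73×1.11 + π/2) = 16.09 cm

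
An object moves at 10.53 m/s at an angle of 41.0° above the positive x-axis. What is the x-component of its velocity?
vₓ = v cos(θ) = 10.53 × cos(41.0°) = 7.95 m/s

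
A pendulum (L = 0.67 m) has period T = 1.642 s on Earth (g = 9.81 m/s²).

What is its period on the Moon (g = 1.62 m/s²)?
T = 2π√(L/g), so T_moon/T_earth = √(g_earth/g_moon)
T_moon = 2π√(0.67/1.62) = 4.041 s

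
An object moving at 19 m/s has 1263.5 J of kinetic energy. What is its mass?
KE = ½mv² → m = 2KE/v² = 2×1263.5/19² = 7.0 kg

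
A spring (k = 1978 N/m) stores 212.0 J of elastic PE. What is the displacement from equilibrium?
PE = ½kx² → x = √(2PE/k) = √(2×212.0/1978) = 0.463 m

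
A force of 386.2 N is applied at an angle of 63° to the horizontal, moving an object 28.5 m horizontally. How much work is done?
W = Fd cosθ = 386.2×28.5×cos(63°) = 4996.9 J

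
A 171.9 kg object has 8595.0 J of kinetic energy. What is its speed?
KE = ½mv² → v = √(2KE/m) = √(2×8595.0/171.9) = 10.0 m/s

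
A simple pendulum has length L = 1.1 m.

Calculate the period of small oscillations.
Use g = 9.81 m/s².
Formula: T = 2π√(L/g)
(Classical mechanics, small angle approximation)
T = 2π√(L/g) = 2π√(1.1/9.81) = 2.104 s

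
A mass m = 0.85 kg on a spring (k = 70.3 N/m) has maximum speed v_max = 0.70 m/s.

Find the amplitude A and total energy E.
½mv²_max = ½kA² → A = v_max√(m/k) = 0.7×√(0.85/70.3) = 0.07697 m = 7.697 cm
E = ½mv²_max = ½×0.85×0.7² = 0.2082 J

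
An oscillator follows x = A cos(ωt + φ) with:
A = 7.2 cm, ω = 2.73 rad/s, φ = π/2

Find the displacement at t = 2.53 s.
x = A cos(ωt + φ) = 7.2×cos(2.73×2.53 + π/2) = -4.205 cm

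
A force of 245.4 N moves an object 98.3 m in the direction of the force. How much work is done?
W = Fd = 245.4×98.3 = 24123.0 J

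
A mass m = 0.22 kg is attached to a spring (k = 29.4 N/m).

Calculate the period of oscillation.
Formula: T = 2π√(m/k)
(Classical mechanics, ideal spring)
T = 2π√(m/k) = 2π√(0.22/29.4) = 0.5435 s; f = 1/T = 1.84 Hz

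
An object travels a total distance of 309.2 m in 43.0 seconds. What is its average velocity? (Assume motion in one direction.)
v_avg = Δd / Δt = 309.2 / 43.0 = 7.19 m/s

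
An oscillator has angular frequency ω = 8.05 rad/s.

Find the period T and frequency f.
T = 2π/ω = 2π/8.05 = 0.7805 s; f = ω/2π = 1.281 Hz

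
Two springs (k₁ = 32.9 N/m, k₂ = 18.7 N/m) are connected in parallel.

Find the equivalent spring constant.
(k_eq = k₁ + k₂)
k_eq = k₁ + k₂ = 32.9 + 18.7 = 51.6 N/m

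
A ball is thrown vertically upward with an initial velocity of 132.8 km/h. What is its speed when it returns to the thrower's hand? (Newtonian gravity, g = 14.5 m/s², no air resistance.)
By conservation of energy, the ball returns at the same speed = 132.8 km/h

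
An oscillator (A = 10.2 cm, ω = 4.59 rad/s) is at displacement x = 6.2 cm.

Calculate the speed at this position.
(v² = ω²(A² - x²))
v = ω√(A² − x²) = 4.59×√(0.102² − 0.062²) = 0.3718 m/s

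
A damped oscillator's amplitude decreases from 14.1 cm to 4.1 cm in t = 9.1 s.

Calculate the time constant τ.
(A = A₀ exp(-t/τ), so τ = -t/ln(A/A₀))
A/A₀ = 4.1/14.1 = 0.2908; ln(A/A₀) = -1.235
τ = −t/ln(A/A₀) = −9.1/-1.235 = 7.367 s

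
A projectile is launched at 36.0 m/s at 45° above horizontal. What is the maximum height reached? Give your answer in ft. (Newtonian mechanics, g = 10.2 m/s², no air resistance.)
H = v₀²sin²(θ)/(2g) (with unit conversion) = 104.2 ft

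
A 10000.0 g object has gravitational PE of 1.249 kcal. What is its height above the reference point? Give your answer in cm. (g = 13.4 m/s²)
PE = mgh → h = PE/(mg) = 5226 J / (10 kg × 13.4 m/s²) = 39 m = 3900.0 cm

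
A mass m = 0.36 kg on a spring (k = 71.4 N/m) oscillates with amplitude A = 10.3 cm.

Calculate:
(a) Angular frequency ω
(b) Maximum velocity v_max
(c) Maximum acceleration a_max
ω = √(k/m) = √(71.4/0.36) = 14.08 rad/s
v_max = ωA = 14.08×0.103 = 1.451 m/s
a_max = ω²A = 14.08²×0.103 = 20.43 m/s²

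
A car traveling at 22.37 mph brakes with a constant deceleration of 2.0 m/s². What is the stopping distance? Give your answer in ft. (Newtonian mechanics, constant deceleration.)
d = v₀² / (2a) (with unit conversion) = 82.03 ft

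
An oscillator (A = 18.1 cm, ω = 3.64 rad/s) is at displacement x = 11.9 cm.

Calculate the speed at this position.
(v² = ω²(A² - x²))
v = ω√(A² − x²) = 3.64×√(0.181² − 0.119²) = 0.4964 m/s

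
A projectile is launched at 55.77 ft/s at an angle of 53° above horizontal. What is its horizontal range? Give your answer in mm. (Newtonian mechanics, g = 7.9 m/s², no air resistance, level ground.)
R = v₀² sin(2θ) / g (with unit conversion) = 35160.0 mm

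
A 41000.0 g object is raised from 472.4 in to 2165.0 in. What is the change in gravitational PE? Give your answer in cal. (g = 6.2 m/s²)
ΔPE = mg(h₂ − h₁) = 41 kg × 6.2 m/s² × (54.99 − 12) m = 1.093e+04 J = 2612.0 cal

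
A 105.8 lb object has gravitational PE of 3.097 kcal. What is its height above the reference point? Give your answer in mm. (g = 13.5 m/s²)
PE = mgh → h = PE/(mg) = 1.296e+04 J / (47.99 kg × 13.5 m/s²) = 20 m = 20000.0 mm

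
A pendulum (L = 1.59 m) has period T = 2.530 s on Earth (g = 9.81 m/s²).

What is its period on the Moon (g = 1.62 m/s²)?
T = 2π√(L/g), so T_moon/T_earth = √(g_earth/g_moon)
T_moon = 2π√(1.59/1.62) = 6.225 s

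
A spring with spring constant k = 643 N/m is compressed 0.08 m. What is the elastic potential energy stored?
PE = ½kx² = ½×643×0.08² = 2.058 J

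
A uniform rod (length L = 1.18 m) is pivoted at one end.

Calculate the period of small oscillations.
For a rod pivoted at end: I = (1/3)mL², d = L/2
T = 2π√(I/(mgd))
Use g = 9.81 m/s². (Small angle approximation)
I/m = (1/3)L² = 0.4641 m²; d = L/2 = 0.59 m
T = 2π√(I/(mgd)) = 2π√(0.4641/(9.81×0.59)) = 1.779 s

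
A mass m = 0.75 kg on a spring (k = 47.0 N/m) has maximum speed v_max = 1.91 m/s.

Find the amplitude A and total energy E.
½mv²_max = ½kA² → A = v_max√(m/k) = 1.91×√(0.75/47.0) = 0.2413 m = 24.13 cm
E = ½mv²_max = ½×0.75×1.91² = 1.368 J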